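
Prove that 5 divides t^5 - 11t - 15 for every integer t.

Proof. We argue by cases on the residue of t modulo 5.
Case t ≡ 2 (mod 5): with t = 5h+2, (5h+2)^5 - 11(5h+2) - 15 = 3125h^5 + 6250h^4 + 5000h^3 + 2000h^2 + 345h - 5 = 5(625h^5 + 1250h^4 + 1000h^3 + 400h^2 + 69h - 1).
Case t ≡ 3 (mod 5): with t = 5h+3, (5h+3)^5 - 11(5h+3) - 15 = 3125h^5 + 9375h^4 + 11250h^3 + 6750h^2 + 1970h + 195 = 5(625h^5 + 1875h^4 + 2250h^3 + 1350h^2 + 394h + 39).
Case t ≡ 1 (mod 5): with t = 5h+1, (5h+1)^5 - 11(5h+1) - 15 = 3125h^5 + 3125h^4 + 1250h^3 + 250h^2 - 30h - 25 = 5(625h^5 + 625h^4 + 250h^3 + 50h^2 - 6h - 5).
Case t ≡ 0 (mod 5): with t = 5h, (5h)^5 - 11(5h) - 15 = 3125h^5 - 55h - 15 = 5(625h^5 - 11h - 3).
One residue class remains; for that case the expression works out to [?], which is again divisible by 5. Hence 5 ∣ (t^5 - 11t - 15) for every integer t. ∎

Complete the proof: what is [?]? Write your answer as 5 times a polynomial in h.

5(625h^5 + 2500h^4 + 4000h^3 + 3200h^2 + 1269h + 193)

Only t ≡ 4 (mod 5) is unaccounted for. Put t = 5h+4:
(5h+4)^5 - 11(5h+4) - 15 expands to 3125h^5 + 12500h^4 + 20000h^3 + 16000h^2 + 6345h + 965,
and factoring out 5 leaves 5(625h^5 + 2500h^4 + 4000h^3 + 3200h^2 + 1269h + 193).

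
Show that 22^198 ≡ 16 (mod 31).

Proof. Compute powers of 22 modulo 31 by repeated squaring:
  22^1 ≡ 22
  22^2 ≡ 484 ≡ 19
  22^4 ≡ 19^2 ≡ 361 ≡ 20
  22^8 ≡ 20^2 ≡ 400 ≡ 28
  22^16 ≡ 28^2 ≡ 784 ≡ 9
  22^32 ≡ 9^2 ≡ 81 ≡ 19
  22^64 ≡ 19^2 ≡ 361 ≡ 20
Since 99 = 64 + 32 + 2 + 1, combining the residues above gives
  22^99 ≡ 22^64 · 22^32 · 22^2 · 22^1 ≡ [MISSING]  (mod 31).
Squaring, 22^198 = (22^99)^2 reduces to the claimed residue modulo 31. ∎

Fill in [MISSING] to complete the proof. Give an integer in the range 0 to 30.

27

Multiply the listed residues: 20 · 19 · 19 · 22 = 380 → 7220 → 158840.
Reducing modulo 31: 158840 = 5123·31 + 27, so 22^99 ≡ 27.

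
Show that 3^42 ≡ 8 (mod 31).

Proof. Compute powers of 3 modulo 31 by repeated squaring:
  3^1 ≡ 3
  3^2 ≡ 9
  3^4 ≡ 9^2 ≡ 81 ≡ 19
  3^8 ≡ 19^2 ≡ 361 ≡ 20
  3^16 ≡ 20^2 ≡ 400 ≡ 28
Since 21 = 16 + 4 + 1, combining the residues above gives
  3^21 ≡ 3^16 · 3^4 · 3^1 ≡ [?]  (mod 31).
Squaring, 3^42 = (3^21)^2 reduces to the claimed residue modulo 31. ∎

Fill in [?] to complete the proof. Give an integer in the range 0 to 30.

15

Multiply the listed residues: 28 · 19 · 3 = 532 → 1596.
Reducing modulo 31: 1596 = 51·31 + 15, so 3^21 ≡ 15.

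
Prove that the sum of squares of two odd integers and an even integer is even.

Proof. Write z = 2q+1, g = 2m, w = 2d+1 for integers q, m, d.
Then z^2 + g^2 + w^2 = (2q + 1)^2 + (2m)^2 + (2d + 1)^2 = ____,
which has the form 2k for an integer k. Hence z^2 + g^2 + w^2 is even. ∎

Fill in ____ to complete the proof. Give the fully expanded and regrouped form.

2(2d^2 + 2d + 2m^2 + 2q^2 + 2q + 1)

(2q + 1)^2 + (2m)^2 + (2d + 1)^2 = 4d^2 + 4d + 4m^2 + 4q^2 + 4q + 2
= 2(2d^2 + 2d + 2m^2 + 2q^2 + 2q + 1).
Since 2d^2 + 2d + 2m^2 + 2q^2 + 2q + 1 is an integer, the sum of squares is of the form 2k for an integer k.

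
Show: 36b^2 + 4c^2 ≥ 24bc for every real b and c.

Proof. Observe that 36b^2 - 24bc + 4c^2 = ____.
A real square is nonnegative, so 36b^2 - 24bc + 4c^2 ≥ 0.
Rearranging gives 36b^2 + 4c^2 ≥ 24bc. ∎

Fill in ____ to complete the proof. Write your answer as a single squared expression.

(6b - 2c)^2

The leading and trailing coefficients are 6^2 and 2^2, and 24 = 2·6·2, so the trinomial is (6b - 2c)^2.
Hence 36b^2 - 24bc + 4c^2 ≥ 0.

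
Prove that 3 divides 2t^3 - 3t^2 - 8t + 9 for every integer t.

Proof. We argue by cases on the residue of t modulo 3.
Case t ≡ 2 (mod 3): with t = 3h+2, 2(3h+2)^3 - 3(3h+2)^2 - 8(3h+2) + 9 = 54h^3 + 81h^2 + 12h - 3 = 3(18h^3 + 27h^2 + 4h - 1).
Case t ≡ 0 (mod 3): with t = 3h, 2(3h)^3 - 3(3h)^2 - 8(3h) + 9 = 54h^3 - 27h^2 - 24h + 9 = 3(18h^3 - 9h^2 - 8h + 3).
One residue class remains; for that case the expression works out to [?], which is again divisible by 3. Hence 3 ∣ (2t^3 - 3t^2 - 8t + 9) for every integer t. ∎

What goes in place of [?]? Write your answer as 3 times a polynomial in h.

The residues treated are {2, 0}, so the missing case is t ≡ 1 (mod 3); write t = 3h+1.
Then 2(3h+1)^3 - 3(3h+1)^2 - 8(3h+1) + 9 = 54h^3 + 27h^2 - 24h = 3(18h^3 + 9h^2 - 8h).

3(18h^3 + 9h^2 - 8h)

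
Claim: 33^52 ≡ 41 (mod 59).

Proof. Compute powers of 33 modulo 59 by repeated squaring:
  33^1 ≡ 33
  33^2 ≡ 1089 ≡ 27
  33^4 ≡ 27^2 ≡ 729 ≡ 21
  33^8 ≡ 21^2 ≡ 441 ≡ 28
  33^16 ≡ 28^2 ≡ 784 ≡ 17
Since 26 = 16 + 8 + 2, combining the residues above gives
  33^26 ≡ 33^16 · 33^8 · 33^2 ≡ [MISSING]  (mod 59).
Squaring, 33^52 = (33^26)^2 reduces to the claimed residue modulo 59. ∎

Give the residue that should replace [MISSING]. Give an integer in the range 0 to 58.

49

33^16 · 33^8 · 33^2 ≡ 17 · 28 · 27 = 12852.
12852 mod 59 = 49, so 33^26 ≡ 49 (mod 59).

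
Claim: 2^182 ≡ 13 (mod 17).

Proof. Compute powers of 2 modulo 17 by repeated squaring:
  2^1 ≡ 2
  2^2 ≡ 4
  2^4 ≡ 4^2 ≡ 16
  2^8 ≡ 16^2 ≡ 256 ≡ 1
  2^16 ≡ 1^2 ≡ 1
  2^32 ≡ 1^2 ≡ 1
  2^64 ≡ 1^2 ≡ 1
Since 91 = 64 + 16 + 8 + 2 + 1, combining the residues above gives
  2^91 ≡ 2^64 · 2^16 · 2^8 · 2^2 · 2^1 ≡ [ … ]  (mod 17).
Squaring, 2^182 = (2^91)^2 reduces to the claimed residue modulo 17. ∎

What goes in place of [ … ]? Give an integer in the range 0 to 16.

8

2^64 · 2^16 · 2^8 · 2^2 · 2^1 ≡ 1 · 1 · 1 · 4 · 2 = 8.
8 mod 17 = 8, so 2^91 ≡ 8 (mod 17).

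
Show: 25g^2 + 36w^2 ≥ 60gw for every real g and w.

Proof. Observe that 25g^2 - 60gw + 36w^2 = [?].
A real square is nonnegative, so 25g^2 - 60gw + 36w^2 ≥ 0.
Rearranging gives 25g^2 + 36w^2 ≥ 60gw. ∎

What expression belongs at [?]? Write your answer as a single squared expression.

(5g - 6w)^2

25g^2 - 60gw + 36w^2 is a perfect-square trinomial: the outer terms are (5g)^2 and (6w)^2, and the cross term is -2·5g·6w.
So 25g^2 - 60gw + 36w^2 = (5g - 6w)^2 ≥ 0.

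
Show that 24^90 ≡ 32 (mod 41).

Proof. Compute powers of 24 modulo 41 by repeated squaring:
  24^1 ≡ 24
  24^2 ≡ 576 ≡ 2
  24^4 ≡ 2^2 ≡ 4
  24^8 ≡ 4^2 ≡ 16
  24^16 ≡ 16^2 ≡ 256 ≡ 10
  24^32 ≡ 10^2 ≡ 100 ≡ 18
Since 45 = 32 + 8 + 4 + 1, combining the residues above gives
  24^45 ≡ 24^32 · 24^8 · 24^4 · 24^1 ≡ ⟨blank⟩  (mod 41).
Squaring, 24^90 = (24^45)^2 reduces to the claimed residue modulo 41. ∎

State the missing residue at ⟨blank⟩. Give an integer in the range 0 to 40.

14

24^32 · 24^8 · 24^4 · 24^1 ≡ 18 · 16 · 4 · 24 = 27648.
27648 mod 41 = 14, so 24^45 ≡ 14 (mod 41).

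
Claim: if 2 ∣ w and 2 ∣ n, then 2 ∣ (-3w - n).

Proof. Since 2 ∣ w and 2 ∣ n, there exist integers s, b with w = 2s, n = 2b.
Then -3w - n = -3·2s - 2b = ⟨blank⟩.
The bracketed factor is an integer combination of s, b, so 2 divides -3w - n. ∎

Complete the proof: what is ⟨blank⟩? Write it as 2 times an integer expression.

Pull the common 2 out of every term: -3·2s - 2b = 2(-b - 3s).
-b - 3s is an integer, which exhibits the divisibility.

2(-b - 3s)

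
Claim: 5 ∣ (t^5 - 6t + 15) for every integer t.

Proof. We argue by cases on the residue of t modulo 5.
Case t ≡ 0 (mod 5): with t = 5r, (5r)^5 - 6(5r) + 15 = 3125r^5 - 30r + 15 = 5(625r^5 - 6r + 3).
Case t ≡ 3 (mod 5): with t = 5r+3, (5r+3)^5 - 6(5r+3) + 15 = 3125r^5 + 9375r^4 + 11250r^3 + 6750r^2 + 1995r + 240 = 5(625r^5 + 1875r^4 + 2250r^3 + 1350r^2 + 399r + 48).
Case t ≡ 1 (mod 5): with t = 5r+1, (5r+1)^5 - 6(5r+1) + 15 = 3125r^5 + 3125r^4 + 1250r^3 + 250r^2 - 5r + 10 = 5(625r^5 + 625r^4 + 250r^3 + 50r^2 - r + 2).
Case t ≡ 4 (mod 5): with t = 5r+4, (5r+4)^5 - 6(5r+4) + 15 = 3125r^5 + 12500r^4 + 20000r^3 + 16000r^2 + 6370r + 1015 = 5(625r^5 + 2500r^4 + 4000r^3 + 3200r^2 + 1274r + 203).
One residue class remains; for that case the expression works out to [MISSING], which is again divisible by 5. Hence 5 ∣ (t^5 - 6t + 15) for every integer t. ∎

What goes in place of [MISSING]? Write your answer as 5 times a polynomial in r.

5(625r^5 + 1250r^4 + 1000r^3 + 400r^2 + 74r + 7)

Only t ≡ 2 (mod 5) is unaccounted for. Put t = 5r+2:
(5r+2)^5 - 6(5r+2) + 15 expands to 3125r^5 + 6250r^4 + 5000r^3 + 2000r^2 + 370r + 35,
and factoring out 5 leaves 5(625r^5 + 1250r^4 + 1000r^3 + 400r^2 + 74r + 7).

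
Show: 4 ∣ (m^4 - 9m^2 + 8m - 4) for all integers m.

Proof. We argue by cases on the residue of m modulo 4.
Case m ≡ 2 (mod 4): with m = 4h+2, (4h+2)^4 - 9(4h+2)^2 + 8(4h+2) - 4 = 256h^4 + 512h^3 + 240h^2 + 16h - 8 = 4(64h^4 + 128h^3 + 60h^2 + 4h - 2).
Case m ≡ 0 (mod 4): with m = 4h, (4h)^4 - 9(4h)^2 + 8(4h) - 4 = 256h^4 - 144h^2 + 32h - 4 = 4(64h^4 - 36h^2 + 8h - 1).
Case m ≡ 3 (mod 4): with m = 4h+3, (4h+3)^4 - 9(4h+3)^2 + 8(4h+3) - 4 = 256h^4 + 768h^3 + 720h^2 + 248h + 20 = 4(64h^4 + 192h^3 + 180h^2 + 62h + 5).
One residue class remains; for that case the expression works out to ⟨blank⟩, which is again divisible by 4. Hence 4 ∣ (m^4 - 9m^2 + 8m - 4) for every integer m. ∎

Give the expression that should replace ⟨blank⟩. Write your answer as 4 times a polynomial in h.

4(64h^4 + 64h^3 - 12h^2 - 6h - 1)

Only m ≡ 1 (mod 4) is unaccounted for. Put m = 4h+1:
(4h+1)^4 - 9(4h+1)^2 + 8(4h+1) - 4 expands to 256h^4 + 256h^3 - 48h^2 - 24h - 4,
and factoring out 4 leaves 4(64h^4 + 64h^3 - 12h^2 - 6h - 1).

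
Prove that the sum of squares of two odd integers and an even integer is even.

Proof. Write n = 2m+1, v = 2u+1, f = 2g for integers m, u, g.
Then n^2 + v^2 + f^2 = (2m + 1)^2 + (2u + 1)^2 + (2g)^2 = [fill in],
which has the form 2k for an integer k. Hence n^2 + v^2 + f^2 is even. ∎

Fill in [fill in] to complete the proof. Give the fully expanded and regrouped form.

Expanding: (2m + 1)^2 + (2u + 1)^2 + (2g)^2 = 4g^2 + 4m^2 + 4m + 4u^2 + 4u + 2.
Every term is even; pulling out the factor of 2 gives 2(2g^2 + 2m^2 + 2m + 2u^2 + 2u + 1).

2(2g^2 + 2m^2 + 2m + 2u^2 + 2u + 1)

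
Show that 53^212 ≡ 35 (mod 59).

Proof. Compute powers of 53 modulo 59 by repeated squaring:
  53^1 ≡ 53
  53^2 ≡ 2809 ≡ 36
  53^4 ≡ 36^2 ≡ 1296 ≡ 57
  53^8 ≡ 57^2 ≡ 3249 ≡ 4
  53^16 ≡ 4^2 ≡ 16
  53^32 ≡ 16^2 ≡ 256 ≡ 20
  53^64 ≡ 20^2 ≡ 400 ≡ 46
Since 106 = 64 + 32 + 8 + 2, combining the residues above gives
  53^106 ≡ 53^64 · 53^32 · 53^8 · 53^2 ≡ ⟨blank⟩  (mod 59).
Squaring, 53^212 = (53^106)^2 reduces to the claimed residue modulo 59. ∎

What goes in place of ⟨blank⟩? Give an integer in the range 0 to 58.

25

Multiply the listed residues: 46 · 20 · 4 · 36 = 920 → 3680 → 132480.
Reducing modulo 59: 132480 = 2245·59 + 25, so 53^106 ≡ 25.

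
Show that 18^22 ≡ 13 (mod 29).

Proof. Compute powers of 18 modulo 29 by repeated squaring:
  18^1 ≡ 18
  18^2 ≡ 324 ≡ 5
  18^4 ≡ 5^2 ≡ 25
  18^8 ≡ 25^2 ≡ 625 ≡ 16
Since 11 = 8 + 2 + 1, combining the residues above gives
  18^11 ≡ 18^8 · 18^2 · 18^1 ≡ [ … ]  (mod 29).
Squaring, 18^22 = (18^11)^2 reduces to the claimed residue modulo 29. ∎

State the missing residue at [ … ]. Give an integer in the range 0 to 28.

18^8 · 18^2 · 18^1 ≡ 16 · 5 · 18 = 1440.
1440 mod 29 = 19, so 18^11 ≡ 19 (mod 29).

19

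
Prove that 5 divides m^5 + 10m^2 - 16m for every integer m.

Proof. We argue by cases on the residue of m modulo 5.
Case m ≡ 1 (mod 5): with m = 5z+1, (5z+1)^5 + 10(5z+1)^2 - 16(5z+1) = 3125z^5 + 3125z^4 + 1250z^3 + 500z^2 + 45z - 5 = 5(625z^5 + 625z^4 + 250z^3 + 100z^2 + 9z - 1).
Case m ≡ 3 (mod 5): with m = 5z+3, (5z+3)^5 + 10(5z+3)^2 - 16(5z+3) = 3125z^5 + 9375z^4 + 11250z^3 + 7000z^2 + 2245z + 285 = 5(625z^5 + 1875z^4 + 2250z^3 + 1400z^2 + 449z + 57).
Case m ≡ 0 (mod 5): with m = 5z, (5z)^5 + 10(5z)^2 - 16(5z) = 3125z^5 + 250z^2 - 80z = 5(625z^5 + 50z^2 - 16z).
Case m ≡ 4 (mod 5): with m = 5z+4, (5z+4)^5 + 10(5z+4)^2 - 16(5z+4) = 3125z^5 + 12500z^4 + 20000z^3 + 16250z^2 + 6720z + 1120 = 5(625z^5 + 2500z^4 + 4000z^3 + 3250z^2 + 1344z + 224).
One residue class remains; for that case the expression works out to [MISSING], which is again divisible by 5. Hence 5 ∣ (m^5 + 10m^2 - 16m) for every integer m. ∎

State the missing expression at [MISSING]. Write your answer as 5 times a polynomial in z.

Only m ≡ 2 (mod 5) is unaccounted for. Put m = 5z+2:
(5z+2)^5 + 10(5z+2)^2 - 16(5z+2) expands to 3125z^5 + 6250z^4 + 5000z^3 + 2250z^2 + 520z + 40,
and factoring out 5 leaves 5(625z^5 + 1250z^4 + 1000z^3 + 450z^2 + 104z + 8).

5(625z^5 + 1250z^4 + 1000z^3 + 450z^2 + 104z + 8)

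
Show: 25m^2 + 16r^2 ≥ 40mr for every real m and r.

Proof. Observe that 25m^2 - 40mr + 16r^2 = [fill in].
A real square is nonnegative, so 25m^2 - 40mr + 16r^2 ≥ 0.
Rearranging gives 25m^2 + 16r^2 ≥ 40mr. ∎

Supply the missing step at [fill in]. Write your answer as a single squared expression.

25m^2 - 40mr + 16r^2 is a perfect-square trinomial: the outer terms are (5m)^2 and (4r)^2, and the cross term is -2·5m·4r.
So 25m^2 - 40mr + 16r^2 = (5m - 4r)^2 ≥ 0.

(5m - 4r)^2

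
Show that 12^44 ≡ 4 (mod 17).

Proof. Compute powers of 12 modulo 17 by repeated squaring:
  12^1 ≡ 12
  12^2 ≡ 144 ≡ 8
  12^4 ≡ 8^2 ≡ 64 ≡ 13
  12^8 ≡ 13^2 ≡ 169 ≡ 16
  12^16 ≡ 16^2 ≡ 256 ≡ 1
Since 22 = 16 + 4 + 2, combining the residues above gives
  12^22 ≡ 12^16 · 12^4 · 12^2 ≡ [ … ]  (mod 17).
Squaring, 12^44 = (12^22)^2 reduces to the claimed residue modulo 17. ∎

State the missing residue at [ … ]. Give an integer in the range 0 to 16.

2

12^16 · 12^4 · 12^2 ≡ 1 · 13 · 8 = 104.
104 mod 17 = 2, so 12^22 ≡ 2 (mod 17).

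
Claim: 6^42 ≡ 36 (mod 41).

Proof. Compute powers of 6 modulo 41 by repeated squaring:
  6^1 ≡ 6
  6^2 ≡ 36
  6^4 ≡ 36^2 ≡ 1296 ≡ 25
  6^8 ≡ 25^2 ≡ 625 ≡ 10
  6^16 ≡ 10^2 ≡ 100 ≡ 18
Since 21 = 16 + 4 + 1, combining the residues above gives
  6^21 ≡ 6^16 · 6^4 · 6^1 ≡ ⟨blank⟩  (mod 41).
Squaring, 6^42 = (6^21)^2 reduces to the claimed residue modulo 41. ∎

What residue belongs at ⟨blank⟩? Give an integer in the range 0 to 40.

35

6^16 · 6^4 · 6^1 ≡ 18 · 25 · 6 = 2700.
2700 mod 41 = 35, so 6^21 ≡ 35 (mod 41).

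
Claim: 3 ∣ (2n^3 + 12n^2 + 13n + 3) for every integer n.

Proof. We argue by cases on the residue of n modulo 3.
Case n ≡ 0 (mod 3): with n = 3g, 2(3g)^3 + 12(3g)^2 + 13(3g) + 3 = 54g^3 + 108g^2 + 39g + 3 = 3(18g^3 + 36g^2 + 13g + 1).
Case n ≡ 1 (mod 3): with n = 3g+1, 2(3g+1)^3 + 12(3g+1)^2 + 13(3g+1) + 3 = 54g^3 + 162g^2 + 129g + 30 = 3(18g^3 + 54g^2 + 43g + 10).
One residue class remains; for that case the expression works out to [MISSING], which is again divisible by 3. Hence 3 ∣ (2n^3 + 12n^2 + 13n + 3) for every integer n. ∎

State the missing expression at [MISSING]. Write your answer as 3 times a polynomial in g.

3(18g^3 + 72g^2 + 85g + 31)

Only n ≡ 2 (mod 3) is unaccounted for. Put n = 3g+2:
2(3g+2)^3 + 12(3g+2)^2 + 13(3g+2) + 3 expands to 54g^3 + 216g^2 + 255g + 93,
and factoring out 3 leaves 3(18g^3 + 72g^2 + 85g + 31).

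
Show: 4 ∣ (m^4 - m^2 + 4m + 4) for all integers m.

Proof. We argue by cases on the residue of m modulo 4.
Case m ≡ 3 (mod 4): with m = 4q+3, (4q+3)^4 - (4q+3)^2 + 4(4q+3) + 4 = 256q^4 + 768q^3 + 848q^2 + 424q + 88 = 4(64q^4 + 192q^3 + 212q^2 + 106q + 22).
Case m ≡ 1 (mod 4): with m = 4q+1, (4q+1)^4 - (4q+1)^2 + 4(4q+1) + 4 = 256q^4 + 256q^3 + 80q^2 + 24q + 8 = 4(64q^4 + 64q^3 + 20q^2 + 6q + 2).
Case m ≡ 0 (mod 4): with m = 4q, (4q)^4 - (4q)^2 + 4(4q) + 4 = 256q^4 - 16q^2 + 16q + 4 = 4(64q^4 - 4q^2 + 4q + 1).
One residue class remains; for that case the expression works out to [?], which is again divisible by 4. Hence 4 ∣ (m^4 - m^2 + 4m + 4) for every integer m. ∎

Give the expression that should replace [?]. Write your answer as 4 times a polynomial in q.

The residues treated are {3, 1, 0}, so the missing case is m ≡ 2 (mod 4); write m = 4q+2.
Then (4q+2)^4 - (4q+2)^2 + 4(4q+2) + 4 = 256q^4 + 512q^3 + 368q^2 + 128q + 24 = 4(64q^4 + 128q^3 + 92q^2 + 32q + 6).

4(64q^4 + 128q^3 + 92q^2 + 32q + 6)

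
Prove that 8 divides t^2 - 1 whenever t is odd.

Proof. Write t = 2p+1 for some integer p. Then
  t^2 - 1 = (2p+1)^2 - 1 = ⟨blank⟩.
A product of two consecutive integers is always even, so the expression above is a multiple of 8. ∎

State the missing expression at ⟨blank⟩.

4p(p + 1)

(2p+1)^2 - 1 = 4p^2 + 4p + 1 - 1 = 4p^2 + 4p = 4p(p+1).
Since p and p+1 are consecutive, p(p+1) is even, and 4·(even) is a multiple of 8.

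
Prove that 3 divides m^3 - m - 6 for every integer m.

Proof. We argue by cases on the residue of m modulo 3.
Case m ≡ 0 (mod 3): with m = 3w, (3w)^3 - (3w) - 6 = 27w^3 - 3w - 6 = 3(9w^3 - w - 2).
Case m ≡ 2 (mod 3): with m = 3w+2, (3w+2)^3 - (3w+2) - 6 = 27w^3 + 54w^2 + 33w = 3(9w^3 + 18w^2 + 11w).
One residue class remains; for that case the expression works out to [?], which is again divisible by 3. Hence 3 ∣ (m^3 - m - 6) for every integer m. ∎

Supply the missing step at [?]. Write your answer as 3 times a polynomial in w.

3(9w^3 + 9w^2 + 2w - 2)

Only m ≡ 1 (mod 3) is unaccounted for. Put m = 3w+1:
(3w+1)^3 - (3w+1) - 6 expands to 27w^3 + 27w^2 + 6w - 6,
and factoring out 3 leaves 3(9w^3 + 9w^2 + 2w - 2).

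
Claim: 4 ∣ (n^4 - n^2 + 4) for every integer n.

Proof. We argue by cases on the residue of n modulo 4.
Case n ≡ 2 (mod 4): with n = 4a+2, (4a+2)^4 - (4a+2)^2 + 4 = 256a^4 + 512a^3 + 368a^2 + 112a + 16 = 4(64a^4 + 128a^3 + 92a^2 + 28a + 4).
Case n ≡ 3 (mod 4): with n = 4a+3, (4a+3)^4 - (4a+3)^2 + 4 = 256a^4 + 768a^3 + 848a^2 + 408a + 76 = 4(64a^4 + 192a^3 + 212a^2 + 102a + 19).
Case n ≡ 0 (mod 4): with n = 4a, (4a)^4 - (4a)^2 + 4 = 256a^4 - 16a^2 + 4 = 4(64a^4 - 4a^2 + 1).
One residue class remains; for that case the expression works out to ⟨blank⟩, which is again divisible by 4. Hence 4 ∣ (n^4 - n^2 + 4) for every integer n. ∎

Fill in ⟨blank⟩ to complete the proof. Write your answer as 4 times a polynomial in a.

Only n ≡ 1 (mod 4) is unaccounted for. Put n = 4a+1:
(4a+1)^4 - (4a+1)^2 + 4 expands to 256a^4 + 256a^3 + 80a^2 + 8a + 4,
and factoring out 4 leaves 4(64a^4 + 64a^3 + 20a^2 + 2a + 1).

4(64a^4 + 64a^3 + 20a^2 + 2a + 1)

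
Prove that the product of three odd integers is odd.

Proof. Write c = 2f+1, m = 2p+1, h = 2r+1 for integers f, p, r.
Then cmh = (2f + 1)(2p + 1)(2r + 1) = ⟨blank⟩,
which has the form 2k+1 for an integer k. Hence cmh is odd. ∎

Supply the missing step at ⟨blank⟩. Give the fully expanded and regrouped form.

2(4fpr + 2fp + 2fr + f + 2pr + p + r) + 1

(2f + 1)(2p + 1)(2r + 1) = 8fpr + 4fp + 4fr + 2f + 4pr + 2p + 2r + 1
= 2(4fpr + 2fp + 2fr + f + 2pr + p + r) + 1.
Since 4fpr + 2fp + 2fr + f + 2pr + p + r is an integer, the product is of the form 2k+1 for an integer k.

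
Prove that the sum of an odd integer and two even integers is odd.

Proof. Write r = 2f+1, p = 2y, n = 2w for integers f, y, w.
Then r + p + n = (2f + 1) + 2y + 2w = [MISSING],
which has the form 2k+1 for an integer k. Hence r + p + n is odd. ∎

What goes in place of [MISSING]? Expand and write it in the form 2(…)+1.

(2f + 1) + 2y + 2w = 2f + 2w + 2y + 1
= 2(f + w + y) + 1.
Since f + w + y is an integer, the sum is of the form 2k+1 for an integer k.

2(f + w + y) + 1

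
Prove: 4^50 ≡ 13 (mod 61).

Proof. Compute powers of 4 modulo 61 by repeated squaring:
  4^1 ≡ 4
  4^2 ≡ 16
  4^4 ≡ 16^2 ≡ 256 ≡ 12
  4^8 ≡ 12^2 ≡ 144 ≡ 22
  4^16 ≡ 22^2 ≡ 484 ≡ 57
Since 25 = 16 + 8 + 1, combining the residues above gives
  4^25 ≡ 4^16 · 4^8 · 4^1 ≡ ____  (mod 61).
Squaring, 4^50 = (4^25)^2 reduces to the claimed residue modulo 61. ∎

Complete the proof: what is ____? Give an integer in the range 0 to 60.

Multiply the listed residues: 57 · 22 · 4 = 1254 → 5016.
Reducing modulo 61: 5016 = 82·61 + 14, so 4^25 ≡ 14.

14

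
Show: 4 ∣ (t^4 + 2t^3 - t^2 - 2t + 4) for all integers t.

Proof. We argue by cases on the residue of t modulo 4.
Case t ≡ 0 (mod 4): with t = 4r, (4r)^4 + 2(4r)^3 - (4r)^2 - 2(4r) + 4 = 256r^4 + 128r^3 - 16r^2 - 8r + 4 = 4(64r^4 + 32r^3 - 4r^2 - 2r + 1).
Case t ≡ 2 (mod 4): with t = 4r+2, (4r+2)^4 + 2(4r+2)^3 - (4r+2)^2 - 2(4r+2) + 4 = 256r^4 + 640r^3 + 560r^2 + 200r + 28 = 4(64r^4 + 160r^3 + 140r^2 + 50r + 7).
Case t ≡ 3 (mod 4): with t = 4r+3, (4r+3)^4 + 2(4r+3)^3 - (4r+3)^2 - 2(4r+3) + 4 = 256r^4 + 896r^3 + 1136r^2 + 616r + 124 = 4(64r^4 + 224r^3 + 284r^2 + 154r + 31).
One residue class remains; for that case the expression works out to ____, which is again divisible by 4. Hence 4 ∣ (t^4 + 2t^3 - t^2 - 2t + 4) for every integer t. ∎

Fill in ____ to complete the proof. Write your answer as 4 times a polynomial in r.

4(64r^4 + 96r^3 + 44r^2 + 6r + 1)

The residues treated are {0, 2, 3}, so the missing case is t ≡ 1 (mod 4); write t = 4r+1.
Then (4r+1)^4 + 2(4r+1)^3 - (4r+1)^2 - 2(4r+1) + 4 = 256r^4 + 384r^3 + 176r^2 + 24r + 4 = 4(64r^4 + 96r^3 + 44r^2 + 6r + 1).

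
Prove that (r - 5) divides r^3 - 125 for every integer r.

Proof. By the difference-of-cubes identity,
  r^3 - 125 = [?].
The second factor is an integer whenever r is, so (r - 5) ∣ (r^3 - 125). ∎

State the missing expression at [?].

(r - 5)(r^2 + 5r + 25)

a^3 - b^3 = (a - b)(a^2 + ab + b^2). With a = r, b = 5:
r^3 - 125 = (r - 5)(r^2 + 5r + 25).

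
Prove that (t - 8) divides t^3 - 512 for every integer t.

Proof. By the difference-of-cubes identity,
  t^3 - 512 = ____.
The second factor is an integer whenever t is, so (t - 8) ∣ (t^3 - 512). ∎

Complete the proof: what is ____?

a^3 - b^3 = (a - b)(a^2 + ab + b^2). With a = t, b = 8:
t^3 - 512 = (t - 8)(t^2 + 8t + 64).

(t - 8)(t^2 + 8t + 64)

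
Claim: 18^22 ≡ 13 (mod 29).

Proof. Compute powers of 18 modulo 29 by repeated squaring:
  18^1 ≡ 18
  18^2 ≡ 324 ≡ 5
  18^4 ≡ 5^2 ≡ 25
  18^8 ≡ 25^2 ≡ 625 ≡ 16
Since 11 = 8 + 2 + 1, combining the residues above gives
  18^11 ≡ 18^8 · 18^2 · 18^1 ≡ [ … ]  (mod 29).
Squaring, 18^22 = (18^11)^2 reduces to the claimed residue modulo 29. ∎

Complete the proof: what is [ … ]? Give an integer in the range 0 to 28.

Multiply the listed residues: 16 · 5 · 18 = 80 → 1440.
Reducing modulo 29: 1440 = 49·29 + 19, so 18^11 ≡ 19.

19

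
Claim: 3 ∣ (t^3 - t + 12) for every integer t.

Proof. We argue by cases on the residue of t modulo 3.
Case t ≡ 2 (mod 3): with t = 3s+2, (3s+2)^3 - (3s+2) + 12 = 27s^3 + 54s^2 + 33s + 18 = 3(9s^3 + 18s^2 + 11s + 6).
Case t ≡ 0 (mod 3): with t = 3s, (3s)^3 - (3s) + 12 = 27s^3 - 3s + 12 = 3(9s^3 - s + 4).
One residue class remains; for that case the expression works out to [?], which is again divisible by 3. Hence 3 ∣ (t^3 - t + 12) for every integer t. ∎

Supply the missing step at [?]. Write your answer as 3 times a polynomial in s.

The residues treated are {2, 0}, so the missing case is t ≡ 1 (mod 3); write t = 3s+1.
Then (3s+1)^3 - (3s+1) + 12 = 27s^3 + 27s^2 + 6s + 12 = 3(9s^3 + 9s^2 + 2s + 4).

3(9s^3 + 9s^2 + 2s + 4)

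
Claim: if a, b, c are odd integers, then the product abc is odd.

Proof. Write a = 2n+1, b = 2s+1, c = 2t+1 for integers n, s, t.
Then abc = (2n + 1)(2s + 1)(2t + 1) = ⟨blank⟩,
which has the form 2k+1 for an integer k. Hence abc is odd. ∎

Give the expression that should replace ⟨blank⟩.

Expanding: (2n + 1)(2s + 1)(2t + 1) = 8nst + 4ns + 4nt + 2n + 4st + 2s + 2t + 1.
Every term except the constant is even, so this is 2(4nst + 2ns + 2nt + n + 2st + s + t) + 1,
and 4nst + 2ns + 2nt + n + 2st + s + t ∈ ℤ gives the required form.

2(4nst + 2ns + 2nt + n + 2st + s + t) + 1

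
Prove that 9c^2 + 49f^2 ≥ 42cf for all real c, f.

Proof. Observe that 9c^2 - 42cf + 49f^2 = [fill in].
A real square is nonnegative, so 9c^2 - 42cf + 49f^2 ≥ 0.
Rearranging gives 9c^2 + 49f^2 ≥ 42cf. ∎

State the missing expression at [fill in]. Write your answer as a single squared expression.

9c^2 - 42cf + 49f^2 is a perfect-square trinomial: the outer terms are (3c)^2 and (7f)^2, and the cross term is -2·3c·7f.
So 9c^2 - 42cf + 49f^2 = (3c - 7f)^2 ≥ 0.

(3c - 7f)^2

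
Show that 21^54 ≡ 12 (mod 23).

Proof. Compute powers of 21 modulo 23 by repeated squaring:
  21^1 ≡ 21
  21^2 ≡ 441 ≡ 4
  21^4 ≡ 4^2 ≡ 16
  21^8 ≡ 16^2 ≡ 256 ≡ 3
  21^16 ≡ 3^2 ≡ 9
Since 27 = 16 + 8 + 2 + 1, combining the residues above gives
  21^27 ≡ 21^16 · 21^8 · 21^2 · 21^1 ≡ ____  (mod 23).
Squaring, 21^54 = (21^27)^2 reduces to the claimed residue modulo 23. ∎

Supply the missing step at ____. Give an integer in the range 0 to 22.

14

Multiply the listed residues: 9 · 3 · 4 · 21 = 27 → 108 → 2268.
Reducing modulo 23: 2268 = 98·23 + 14, so 21^27 ≡ 14.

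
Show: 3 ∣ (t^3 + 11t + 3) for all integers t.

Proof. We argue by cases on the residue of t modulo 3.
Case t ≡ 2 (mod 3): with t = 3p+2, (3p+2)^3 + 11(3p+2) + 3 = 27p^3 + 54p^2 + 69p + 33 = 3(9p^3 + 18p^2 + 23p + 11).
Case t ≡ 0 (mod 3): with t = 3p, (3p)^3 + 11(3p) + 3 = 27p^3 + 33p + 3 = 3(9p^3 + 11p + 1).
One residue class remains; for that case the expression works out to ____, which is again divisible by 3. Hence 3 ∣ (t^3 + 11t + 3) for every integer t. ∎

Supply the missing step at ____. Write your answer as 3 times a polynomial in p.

3(9p^3 + 9p^2 + 14p + 5)

The residues treated are {2, 0}, so the missing case is t ≡ 1 (mod 3); write t = 3p+1.
Then (3p+1)^3 + 11(3p+1) + 3 = 27p^3 + 27p^2 + 42p + 15 = 3(9p^3 + 9p^2 + 14p + 5).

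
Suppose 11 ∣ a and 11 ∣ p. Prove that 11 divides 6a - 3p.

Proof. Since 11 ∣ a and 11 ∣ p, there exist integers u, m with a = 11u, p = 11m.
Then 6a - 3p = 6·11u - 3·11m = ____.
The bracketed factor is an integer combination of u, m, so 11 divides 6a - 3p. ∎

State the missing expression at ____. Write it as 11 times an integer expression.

11(-3m + 6u)

Each term has a factor of 11: 6·11u - 3·11m = 11·(-3m + 6u).
Since -3m + 6u is an integer, 11 ∣ (6a - 3p).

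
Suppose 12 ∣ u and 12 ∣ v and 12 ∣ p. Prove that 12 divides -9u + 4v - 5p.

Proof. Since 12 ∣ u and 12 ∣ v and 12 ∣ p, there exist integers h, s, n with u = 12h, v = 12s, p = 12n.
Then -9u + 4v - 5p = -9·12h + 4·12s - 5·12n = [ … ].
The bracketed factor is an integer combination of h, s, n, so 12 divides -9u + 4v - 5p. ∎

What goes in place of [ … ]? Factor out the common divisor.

12(-9h - 5n + 4s)

Pull the common 12 out of every term: -9·12h + 4·12s - 5·12n = 12(-9h - 5n + 4s).
-9h - 5n + 4s is an integer, which exhibits the divisibility.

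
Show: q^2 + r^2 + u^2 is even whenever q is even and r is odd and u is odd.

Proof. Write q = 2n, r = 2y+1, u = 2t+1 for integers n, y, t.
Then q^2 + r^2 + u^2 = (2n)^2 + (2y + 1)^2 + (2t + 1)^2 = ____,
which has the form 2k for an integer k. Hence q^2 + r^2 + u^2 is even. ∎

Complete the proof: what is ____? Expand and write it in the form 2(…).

2(2n^2 + 2t^2 + 2t + 2y^2 + 2y + 1)

Expanding: (2n)^2 + (2y + 1)^2 + (2t + 1)^2 = 4n^2 + 4t^2 + 4t + 4y^2 + 4y + 2.
Every term is even; pulling out the factor of 2 gives 2(2n^2 + 2t^2 + 2t + 2y^2 + 2y + 1).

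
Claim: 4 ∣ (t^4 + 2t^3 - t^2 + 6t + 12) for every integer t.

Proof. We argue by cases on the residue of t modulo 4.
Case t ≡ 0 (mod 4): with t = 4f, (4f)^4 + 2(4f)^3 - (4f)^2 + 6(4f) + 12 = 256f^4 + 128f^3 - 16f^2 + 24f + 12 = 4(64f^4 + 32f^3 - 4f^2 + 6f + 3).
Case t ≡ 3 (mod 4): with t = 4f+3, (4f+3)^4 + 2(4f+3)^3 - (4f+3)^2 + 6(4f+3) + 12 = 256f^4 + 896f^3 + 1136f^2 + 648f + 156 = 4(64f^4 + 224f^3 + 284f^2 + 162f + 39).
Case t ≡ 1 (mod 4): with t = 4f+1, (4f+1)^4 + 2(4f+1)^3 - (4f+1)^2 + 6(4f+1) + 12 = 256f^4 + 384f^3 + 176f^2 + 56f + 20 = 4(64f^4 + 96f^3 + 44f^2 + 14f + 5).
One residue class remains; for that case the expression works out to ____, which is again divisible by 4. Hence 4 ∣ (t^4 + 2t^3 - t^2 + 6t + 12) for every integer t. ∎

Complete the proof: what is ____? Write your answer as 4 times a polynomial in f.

Only t ≡ 2 (mod 4) is unaccounted for. Put t = 4f+2:
(4f+2)^4 + 2(4f+2)^3 - (4f+2)^2 + 6(4f+2) + 12 expands to 256f^4 + 640f^3 + 560f^2 + 232f + 52,
and factoring out 4 leaves 4(64f^4 + 160f^3 + 140f^2 + 58f + 13).

4(64f^4 + 160f^3 + 140f^2 + 58f + 13)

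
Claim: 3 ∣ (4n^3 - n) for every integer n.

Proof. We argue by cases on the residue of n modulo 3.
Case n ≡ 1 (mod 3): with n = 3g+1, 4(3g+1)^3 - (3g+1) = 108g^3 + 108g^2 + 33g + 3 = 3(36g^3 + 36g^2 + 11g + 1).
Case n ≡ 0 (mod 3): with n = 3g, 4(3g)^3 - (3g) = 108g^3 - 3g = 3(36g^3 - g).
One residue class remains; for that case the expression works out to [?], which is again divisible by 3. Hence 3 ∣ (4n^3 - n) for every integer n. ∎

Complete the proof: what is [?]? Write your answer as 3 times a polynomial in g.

3(36g^3 + 72g^2 + 47g + 10)

Only n ≡ 2 (mod 3) is unaccounted for. Put n = 3g+2:
4(3g+2)^3 - (3g+2) expands to 108g^3 + 216g^2 + 141g + 30,
and factoring out 3 leaves 3(36g^3 + 72g^2 + 47g + 10).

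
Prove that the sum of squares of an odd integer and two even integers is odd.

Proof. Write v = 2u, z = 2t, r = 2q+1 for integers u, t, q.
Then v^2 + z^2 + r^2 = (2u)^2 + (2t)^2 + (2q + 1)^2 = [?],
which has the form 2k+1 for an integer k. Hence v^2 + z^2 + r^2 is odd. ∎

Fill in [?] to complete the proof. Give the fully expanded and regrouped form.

2(2q^2 + 2q + 2t^2 + 2u^2) + 1

(2u)^2 + (2t)^2 + (2q + 1)^2 = 4q^2 + 4q + 4t^2 + 4u^2 + 1
= 2(2q^2 + 2q + 2t^2 + 2u^2) + 1.
Since 2q^2 + 2q + 2t^2 + 2u^2 is an integer, the sum of squares is of the form 2k+1 for an integer k.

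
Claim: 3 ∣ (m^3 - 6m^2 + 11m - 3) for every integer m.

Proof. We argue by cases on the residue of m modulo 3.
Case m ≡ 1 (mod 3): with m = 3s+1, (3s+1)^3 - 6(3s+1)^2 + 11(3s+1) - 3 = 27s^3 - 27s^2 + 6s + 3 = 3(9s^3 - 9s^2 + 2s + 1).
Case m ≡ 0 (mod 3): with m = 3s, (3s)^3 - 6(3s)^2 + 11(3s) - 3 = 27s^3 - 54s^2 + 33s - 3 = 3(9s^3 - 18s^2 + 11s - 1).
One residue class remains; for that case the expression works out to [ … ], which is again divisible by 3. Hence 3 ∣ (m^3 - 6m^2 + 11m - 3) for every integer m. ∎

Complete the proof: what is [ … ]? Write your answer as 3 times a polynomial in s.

The residues treated are {1, 0}, so the missing case is m ≡ 2 (mod 3); write m = 3s+2.
Then (3s+2)^3 - 6(3s+2)^2 + 11(3s+2) - 3 = 27s^3 - 3s + 3 = 3(9s^3 - s + 1).

3(9s^3 - s + 1)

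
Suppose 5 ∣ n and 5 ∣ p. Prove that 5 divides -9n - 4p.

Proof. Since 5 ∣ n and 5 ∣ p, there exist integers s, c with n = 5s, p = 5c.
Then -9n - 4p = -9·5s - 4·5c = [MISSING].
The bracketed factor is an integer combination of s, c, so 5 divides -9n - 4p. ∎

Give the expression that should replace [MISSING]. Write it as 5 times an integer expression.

5(-4c - 9s)

Each term has a factor of 5: -9·5s - 4·5c = 5·(-4c - 9s).
Since -4c - 9s is an integer, 5 ∣ (-9n - 4p).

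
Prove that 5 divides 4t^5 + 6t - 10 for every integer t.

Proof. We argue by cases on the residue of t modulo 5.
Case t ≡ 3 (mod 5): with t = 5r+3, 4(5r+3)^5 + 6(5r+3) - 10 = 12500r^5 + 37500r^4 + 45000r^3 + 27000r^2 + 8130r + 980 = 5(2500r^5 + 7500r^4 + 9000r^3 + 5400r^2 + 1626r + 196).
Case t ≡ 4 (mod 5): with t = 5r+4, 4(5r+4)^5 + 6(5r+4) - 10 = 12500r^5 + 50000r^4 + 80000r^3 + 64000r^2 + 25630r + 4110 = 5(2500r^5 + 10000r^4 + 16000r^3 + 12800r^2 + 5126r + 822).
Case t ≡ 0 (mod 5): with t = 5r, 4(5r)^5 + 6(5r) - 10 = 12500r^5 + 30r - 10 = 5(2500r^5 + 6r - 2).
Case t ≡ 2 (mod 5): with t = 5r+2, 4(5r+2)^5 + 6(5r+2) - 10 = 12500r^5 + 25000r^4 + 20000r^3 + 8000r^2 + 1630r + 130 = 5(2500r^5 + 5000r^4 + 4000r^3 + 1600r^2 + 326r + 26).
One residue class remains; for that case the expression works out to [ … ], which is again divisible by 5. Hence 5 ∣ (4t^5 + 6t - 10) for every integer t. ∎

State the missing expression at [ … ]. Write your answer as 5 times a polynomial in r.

The residues treated are {3, 4, 0, 2}, so the missing case is t ≡ 1 (mod 5); write t = 5r+1.
Then 4(5r+1)^5 + 6(5r+1) - 10 = 12500r^5 + 12500r^4 + 5000r^3 + 1000r^2 + 130r = 5(2500r^5 + 2500r^4 + 1000r^3 + 200r^2 + 26r).

5(2500r^5 + 2500r^4 + 1000r^3 + 200r^2 + 26r)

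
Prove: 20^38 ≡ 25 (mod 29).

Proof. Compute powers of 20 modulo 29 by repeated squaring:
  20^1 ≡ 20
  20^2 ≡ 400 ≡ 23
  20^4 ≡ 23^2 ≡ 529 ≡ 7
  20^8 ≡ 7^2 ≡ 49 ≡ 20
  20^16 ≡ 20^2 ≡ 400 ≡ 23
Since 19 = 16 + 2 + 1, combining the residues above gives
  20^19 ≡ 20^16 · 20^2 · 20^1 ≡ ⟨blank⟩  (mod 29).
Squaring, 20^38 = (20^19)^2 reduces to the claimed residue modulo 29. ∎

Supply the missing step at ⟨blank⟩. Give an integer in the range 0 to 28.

Multiply the listed residues: 23 · 23 · 20 = 529 → 10580.
Reducing modulo 29: 10580 = 364·29 + 24, so 20^19 ≡ 24.

24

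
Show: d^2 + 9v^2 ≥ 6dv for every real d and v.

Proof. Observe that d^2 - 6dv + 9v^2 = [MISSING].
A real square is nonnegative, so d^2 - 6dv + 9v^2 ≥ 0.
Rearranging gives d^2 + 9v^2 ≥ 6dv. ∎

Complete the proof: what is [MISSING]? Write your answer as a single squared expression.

(d - 3v)^2

d^2 - 6dv + 9v^2 is a perfect-square trinomial: the outer terms are (d)^2 and (3v)^2, and the cross term is -2·d·3v.
So d^2 - 6dv + 9v^2 = (d - 3v)^2 ≥ 0.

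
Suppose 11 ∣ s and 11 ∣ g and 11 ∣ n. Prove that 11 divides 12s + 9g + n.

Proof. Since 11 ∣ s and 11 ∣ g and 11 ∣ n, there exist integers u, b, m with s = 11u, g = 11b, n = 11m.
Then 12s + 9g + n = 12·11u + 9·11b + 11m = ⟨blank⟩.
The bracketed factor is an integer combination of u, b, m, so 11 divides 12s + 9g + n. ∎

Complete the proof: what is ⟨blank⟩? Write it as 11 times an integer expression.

11(9b + m + 12u)

Each term has a factor of 11: 12·11u + 9·11b + 11m = 11·(9b + m + 12u).
Since 9b + m + 12u is an integer, 11 ∣ (12s + 9g + n).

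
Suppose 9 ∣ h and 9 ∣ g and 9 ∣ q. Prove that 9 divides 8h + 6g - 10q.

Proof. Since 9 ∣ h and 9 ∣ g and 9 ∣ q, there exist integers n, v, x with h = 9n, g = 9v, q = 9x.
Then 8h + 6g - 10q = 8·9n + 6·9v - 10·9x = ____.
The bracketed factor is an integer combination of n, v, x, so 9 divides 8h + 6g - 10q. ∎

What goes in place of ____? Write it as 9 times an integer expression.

9(8n + 6v - 10x)

Pull the common 9 out of every term: 8·9n + 6·9v - 10·9x = 9(8n + 6v - 10x).
8n + 6v - 10x is an integer, which exhibits the divisibility.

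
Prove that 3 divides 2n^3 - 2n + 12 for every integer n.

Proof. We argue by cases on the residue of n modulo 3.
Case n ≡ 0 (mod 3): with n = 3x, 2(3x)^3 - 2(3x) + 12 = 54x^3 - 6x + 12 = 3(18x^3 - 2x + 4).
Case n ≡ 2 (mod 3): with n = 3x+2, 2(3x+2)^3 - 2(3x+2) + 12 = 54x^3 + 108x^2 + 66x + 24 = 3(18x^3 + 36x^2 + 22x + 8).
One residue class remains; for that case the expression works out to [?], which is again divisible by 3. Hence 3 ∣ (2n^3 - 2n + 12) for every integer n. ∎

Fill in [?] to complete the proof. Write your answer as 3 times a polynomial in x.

Only n ≡ 1 (mod 3) is unaccounted for. Put n = 3x+1:
2(3x+1)^3 - 2(3x+1) + 12 expands to 54x^3 + 54x^2 + 12x + 12,
and factoring out 3 leaves 3(18x^3 + 18x^2 + 4x + 4).

3(18x^3 + 18x^2 + 4x + 4)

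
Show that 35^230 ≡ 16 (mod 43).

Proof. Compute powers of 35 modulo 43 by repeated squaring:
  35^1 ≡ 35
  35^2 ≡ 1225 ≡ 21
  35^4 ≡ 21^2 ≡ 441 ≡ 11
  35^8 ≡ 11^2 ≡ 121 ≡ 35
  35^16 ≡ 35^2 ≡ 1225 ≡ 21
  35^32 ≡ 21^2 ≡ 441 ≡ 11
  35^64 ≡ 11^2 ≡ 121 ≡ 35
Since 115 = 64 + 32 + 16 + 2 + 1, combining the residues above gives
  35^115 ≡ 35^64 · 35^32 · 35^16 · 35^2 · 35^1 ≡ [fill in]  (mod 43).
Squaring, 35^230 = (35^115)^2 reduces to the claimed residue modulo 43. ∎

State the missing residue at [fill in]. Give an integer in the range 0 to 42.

Multiply the listed residues: 35 · 11 · 21 · 21 · 35 = 385 → 8085 → 169785 → 5942475.
Reducing modulo 43: 5942475 = 138197·43 + 4, so 35^115 ≡ 4.

4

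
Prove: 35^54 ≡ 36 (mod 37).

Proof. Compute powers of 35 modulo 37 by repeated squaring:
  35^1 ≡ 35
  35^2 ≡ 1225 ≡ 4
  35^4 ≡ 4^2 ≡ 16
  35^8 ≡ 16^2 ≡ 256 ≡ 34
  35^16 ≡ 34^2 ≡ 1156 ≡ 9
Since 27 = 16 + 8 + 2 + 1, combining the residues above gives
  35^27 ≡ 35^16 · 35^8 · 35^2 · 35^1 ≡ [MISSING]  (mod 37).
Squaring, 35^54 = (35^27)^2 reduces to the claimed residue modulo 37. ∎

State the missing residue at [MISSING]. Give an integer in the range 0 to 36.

31

35^16 · 35^8 · 35^2 · 35^1 ≡ 9 · 34 · 4 · 35 = 42840.
42840 mod 37 = 31, so 35^27 ≡ 31 (mod 37).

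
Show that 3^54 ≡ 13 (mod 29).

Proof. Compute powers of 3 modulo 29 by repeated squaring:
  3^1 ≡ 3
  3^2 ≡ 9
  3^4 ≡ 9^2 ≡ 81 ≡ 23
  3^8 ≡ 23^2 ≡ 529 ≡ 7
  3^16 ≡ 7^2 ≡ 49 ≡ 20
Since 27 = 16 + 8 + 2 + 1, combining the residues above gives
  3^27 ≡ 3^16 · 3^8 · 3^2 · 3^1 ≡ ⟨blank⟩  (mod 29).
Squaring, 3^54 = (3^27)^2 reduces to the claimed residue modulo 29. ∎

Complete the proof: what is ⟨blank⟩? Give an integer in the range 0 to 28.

Multiply the listed residues: 20 · 7 · 9 · 3 = 140 → 1260 → 3780.
Reducing modulo 29: 3780 = 130·29 + 10, so 3^27 ≡ 10.

10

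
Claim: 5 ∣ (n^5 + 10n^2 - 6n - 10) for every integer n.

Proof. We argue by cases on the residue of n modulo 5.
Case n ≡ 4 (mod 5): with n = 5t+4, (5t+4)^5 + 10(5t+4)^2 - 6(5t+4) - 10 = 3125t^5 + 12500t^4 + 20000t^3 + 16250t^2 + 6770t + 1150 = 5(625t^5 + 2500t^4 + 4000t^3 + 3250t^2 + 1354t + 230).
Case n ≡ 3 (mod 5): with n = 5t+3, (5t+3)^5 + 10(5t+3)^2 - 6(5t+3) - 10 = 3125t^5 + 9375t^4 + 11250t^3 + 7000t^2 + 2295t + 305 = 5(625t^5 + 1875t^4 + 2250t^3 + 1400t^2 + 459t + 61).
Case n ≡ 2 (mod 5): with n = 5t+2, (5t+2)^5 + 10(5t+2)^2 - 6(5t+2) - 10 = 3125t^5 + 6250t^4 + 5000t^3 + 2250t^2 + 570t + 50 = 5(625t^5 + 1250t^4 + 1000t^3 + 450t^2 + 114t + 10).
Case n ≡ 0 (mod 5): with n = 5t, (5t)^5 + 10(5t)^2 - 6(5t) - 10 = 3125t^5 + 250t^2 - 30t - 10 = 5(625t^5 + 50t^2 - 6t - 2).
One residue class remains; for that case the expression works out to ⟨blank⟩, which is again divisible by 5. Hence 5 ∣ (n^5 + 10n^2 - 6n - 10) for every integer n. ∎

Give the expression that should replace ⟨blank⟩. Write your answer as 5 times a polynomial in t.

The residues treated are {4, 3, 2, 0}, so the missing case is n ≡ 1 (mod 5); write n = 5t+1.
Then (5t+1)^5 + 10(5t+1)^2 - 6(5t+1) - 10 = 3125t^5 + 3125t^4 + 1250t^3 + 500t^2 + 95t - 5 = 5(625t^5 + 625t^4 + 250t^3 + 100t^2 + 19t - 1).

5(625t^5 + 625t^4 + 250t^3 + 100t^2 + 19t - 1)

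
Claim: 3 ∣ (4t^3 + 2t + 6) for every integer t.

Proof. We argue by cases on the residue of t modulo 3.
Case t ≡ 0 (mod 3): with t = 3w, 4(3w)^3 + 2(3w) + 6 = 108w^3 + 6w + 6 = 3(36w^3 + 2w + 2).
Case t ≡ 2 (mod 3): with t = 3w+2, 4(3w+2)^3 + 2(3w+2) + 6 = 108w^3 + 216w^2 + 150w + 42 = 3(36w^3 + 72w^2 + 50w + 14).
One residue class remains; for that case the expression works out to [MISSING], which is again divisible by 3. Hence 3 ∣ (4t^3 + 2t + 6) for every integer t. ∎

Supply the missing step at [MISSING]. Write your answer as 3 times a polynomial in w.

3(36w^3 + 36w^2 + 14w + 4)

The residues treated are {0, 2}, so the missing case is t ≡ 1 (mod 3); write t = 3w+1.
Then 4(3w+1)^3 + 2(3w+1) + 6 = 108w^3 + 108w^2 + 42w + 12 = 3(36w^3 + 36w^2 + 14w + 4).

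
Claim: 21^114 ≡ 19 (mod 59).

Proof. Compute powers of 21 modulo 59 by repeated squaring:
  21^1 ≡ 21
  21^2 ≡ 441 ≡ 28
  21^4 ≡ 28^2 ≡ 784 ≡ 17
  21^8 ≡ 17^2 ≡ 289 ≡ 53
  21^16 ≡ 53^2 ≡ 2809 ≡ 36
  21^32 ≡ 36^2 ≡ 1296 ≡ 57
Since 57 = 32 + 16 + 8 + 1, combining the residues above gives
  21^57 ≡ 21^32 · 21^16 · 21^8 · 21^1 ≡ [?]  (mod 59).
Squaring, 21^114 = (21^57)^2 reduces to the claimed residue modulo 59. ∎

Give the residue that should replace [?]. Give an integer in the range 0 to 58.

45

Multiply the listed residues: 57 · 36 · 53 · 21 = 2052 → 108756 → 2283876.
Reducing modulo 59: 2283876 = 38709·59 + 45, so 21^57 ≡ 45.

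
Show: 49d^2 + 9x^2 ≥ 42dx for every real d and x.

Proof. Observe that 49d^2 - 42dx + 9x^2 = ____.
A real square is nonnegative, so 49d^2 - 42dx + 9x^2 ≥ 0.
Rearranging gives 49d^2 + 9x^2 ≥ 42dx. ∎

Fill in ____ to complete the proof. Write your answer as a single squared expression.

(7d - 3x)^2

The leading and trailing coefficients are 7^2 and 3^2, and 42 = 2·7·3, so the trinomial is (7d - 3x)^2.
Hence 49d^2 - 42dx + 9x^2 ≥ 0.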